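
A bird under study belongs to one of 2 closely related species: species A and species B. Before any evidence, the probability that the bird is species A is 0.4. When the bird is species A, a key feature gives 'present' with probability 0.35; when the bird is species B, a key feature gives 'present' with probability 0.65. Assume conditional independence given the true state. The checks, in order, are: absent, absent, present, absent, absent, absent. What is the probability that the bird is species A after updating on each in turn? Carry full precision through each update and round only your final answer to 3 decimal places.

After 'absent': P(species A) = 0.65·0.4000 / (0.65·0.4000 + 0.35·0.6000) ≈ 0.5532
After 'absent': P(species A) = 0.65·0.5532 / (0.65·0.5532 + 0.35·0.4468) ≈ 0.6969
After 'present': P(species A) = 0.35·0.6969 / (0.35·0.6969 + 0.65·0.3031) ≈ 0.5532
After 'absent': P(species A) = 0.65·0.5532 / (0.65·0.5532 + 0.35·0.4468) ≈ 0.6969
After 'absent': P(species A) = 0.65·0.6969 / (0.65·0.6969 + 0.35·0.3031) ≈ 0.8103
After 'absent': P(species A) = 0.65·0.8103 / (0.65·0.8103 + 0.35·0.1897) ≈ 0.8880

0.888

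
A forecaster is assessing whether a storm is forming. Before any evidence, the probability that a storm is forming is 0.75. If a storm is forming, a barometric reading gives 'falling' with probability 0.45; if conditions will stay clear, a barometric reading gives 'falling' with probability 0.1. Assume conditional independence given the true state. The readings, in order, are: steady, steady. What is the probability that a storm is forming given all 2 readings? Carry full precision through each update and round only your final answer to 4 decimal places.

After 'steady': P(storm) = 0.55·0.7500 / (0.55·0.7500 + 0.9·0.2500) ≈ 0.6471
After 'steady': P(storm) = 0.55·0.6471 / (0.55·0.6471 + 0.9·0.3529) ≈ 0.5284

0.5284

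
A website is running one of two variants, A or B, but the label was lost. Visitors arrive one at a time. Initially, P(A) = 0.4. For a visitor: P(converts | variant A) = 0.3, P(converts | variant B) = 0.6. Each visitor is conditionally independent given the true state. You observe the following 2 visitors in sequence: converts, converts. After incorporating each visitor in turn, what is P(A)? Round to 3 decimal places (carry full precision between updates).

0.143

After 'converts': P(A) = 0.3·0.4000 / (0.3·0.4000 + 0.6·0.6000) ≈ 0.2500
After 'converts': P(A) = 0.3·0.2500 / (0.3·0.2500 + 0.6·0.7500) ≈ 0.1429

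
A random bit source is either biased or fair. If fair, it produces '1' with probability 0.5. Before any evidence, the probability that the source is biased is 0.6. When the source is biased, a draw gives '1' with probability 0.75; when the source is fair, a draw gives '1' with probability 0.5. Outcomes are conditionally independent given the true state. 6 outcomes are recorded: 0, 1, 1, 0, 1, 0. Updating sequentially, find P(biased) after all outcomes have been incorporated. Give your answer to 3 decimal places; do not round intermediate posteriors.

0.388

Apply Bayes' rule sequentially, carrying P(biased) forward.
After '0': P(biased) = 0.25·0.6000 / (0.25·0.6000 + 0.5·0.4000) ≈ 0.4286
After '1': P(biased) = 0.75·0.4286 / (0.75·0.4286 + 0.5·0.5714) ≈ 0.5294
After '1': P(biased) = 0.75·0.5294 / (0.75·0.5294 + 0.5·0.4706) ≈ 0.6279
After '0': P(biased) = 0.25·0.6279 / (0.25·0.6279 + 0.5·0.3721) ≈ 0.4576
After '1': P(biased) = 0.75·0.4576 / (0.75·0.4576 + 0.5·0.5424) ≈ 0.5586
After '0': P(biased) = 0.25·0.5586 / (0.25·0.5586 + 0.5·0.4414) ≈ 0.3876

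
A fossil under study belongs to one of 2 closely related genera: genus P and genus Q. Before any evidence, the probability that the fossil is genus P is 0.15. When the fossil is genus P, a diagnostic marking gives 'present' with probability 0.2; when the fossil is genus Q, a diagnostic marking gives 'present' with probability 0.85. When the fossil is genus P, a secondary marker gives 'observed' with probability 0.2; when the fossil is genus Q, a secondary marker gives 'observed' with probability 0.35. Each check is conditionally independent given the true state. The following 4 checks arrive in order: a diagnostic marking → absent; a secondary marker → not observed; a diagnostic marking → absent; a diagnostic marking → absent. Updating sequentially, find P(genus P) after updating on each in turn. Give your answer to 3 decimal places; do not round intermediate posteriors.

0.971

After a diagnostic marking='absent': P(genus P) = 0.8·0.1500 / (0.8·0.1500 + 0.15·0.8500) ≈ 0.4848
After a secondary marker='not observed': P(genus P) = 0.8·0.4848 / (0.8·0.4848 + 0.65·0.5152) ≈ 0.5367
After a diagnostic marking='absent': P(genus P) = 0.8·0.5367 / (0.8·0.5367 + 0.15·0.4633) ≈ 0.8607
After a diagnostic marking='absent': P(genus P) = 0.8·0.8607 / (0.8·0.8607 + 0.15·0.1393) ≈ 0.9705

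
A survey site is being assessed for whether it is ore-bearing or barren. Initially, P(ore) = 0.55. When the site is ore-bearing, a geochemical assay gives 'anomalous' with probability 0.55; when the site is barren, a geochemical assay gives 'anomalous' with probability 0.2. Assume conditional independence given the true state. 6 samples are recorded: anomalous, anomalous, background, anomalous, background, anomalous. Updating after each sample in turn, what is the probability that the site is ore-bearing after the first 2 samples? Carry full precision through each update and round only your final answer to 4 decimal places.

After 'anomalous': P(ore) = 0.55·0.5500 / (0.55·0.5500 + 0.2·0.4500) ≈ 0.7707
After 'anomalous': P(ore) = 0.55·0.7707 / (0.55·0.7707 + 0.2·0.2293) ≈ 0.9024

0.9024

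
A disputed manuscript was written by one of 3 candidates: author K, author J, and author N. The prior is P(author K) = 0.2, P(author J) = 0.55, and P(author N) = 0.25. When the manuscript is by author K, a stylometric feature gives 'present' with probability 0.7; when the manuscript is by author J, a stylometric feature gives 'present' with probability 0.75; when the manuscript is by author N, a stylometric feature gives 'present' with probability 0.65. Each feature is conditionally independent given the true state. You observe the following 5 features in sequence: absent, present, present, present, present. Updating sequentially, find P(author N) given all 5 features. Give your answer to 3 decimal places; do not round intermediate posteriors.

After 'absent': normaliser = 0.3·0.2000 + 0.25·0.5500 + 0.35·0.2500; P(author K) ≈ 0.2105, P(author J) ≈ 0.4825, P(author N) ≈ 0.3070
After 'present': normaliser = 0.7·0.2105 + 0.75·0.4825 + 0.65·0.3070; P(author K) ≈ 0.2079, P(author J) ≈ 0.5105, P(author N) ≈ 0.2816
After 'present': normaliser = 0.7·0.2079 + 0.75·0.5105 + 0.65·0.2816; P(author K) ≈ 0.2046, P(author J) ≈ 0.5382, P(author N) ≈ 0.2572
After 'present': normaliser = 0.7·0.2046 + 0.75·0.5382 + 0.65·0.2572; P(author K) ≈ 0.2006, P(author J) ≈ 0.5653, P(author N) ≈ 0.2342
After 'present': normaliser = 0.7·0.2006 + 0.75·0.5653 + 0.65·0.2342; P(author K) ≈ 0.1959, P(author J) ≈ 0.5917, P(author N) ≈ 0.2124

0.212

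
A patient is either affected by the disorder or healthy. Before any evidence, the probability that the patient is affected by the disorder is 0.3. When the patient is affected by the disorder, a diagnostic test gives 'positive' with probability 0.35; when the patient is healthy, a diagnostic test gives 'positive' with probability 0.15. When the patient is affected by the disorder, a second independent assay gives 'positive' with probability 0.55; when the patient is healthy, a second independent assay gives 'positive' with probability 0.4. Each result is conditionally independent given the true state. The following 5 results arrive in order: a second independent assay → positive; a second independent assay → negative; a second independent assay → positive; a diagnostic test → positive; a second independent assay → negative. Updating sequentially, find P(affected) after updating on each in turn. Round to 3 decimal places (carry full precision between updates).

0.515

After a second independent assay='positive': P(affected) = 0.55·0.3000 / (0.55·0.3000 + 0.4·0.7000) ≈ 0.3708
After a second independent assay='negative': P(affected) = 0.45·0.3708 / (0.45·0.3708 + 0.6·0.6292) ≈ 0.3065
After a second independent assay='positive': P(affected) = 0.55·0.3065 / (0.55·0.3065 + 0.4·0.6935) ≈ 0.3780
After a diagnostic test='positive': P(affected) = 0.35·0.3780 / (0.35·0.3780 + 0.15·0.6220) ≈ 0.5864
After a second independent assay='negative': P(affected) = 0.45·0.5864 / (0.45·0.5864 + 0.6·0.4136) ≈ 0.5154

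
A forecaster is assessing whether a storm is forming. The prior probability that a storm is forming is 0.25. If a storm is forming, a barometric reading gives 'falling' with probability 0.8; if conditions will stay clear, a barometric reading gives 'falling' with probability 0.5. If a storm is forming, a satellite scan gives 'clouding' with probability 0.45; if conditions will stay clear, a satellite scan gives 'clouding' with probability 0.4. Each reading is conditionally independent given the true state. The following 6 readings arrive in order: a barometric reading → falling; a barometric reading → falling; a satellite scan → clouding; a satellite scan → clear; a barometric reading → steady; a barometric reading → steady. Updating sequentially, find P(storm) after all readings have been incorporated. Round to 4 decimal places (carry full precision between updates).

0.1234

After a barometric reading='falling': P(storm) = 0.8·0.2500 / (0.8·0.2500 + 0.5·0.7500) ≈ 0.3478
After a barometric reading='falling': P(storm) = 0.8·0.3478 / (0.8·0.3478 + 0.5·0.6522) ≈ 0.4604
After a satellite scan='clouding': P(storm) = 0.45·0.4604 / (0.45·0.4604 + 0.4·0.5396) ≈ 0.4898
After a satellite scan='clear': P(storm) = 0.55·0.4898 / (0.55·0.4898 + 0.6·0.5102) ≈ 0.4681
After a barometric reading='steady': P(storm) = 0.2·0.4681 / (0.2·0.4681 + 0.5·0.5319) ≈ 0.2604
After a barometric reading='steady': P(storm) = 0.2·0.2604 / (0.2·0.2604 + 0.5·0.7396) ≈ 0.1234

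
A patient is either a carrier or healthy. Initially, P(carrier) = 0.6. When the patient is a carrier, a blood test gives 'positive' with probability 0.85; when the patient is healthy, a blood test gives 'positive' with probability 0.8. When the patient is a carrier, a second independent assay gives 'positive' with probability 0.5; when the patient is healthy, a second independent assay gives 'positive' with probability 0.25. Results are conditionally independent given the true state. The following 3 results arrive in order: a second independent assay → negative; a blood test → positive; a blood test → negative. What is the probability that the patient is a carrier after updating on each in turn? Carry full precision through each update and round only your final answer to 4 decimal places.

Apply Bayes' rule sequentially, carrying P(carrier) forward.
After a second independent assay='negative': P(carrier) = 0.5·0.6000 / (0.5·0.6000 + 0.75·0.4000) ≈ 0.5000
After a blood test='positive': P(carrier) = 0.85·0.5000 / (0.85·0.5000 + 0.8·0.5000) ≈ 0.5152
After a blood test='negative': P(carrier) = 0.15·0.5152 / (0.15·0.5152 + 0.2·0.4848) ≈ 0.4435

0.4435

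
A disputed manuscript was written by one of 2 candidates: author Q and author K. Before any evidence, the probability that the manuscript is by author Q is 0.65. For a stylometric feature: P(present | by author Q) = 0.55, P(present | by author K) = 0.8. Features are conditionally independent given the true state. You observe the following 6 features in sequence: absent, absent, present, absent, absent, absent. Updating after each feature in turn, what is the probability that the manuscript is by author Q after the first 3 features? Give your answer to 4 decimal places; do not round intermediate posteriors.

0.8660

After 'absent': P(author Q) = 0.45·0.6500 / (0.45·0.6500 + 0.2·0.3500) ≈ 0.8069
After 'absent': P(author Q) = 0.45·0.8069 / (0.45·0.8069 + 0.2·0.1931) ≈ 0.9039
After 'present': P(author Q) = 0.55·0.9039 / (0.55·0.9039 + 0.8·0.0961) ≈ 0.8660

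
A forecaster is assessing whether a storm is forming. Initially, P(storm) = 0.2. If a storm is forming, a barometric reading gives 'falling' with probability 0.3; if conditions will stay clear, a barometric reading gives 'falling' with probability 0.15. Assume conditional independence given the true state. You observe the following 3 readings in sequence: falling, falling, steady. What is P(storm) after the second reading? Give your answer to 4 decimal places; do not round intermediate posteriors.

0.5000

Apply Bayes' rule sequentially, carrying P(storm) forward.
After 'falling': P(storm) = 0.3·0.2000 / (0.3·0.2000 + 0.15·0.8000) ≈ 0.3333
After 'falling': P(storm) = 0.3·0.3333 / (0.3·0.3333 + 0.15·0.6667) ≈ 0.5000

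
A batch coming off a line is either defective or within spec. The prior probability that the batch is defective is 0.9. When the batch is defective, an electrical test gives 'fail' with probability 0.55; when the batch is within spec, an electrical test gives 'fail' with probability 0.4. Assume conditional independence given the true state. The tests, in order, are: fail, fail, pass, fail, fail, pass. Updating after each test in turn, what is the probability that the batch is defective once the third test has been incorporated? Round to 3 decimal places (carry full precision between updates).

0.927

After 'fail': P(defective) = 0.55·0.9000 / (0.55·0.9000 + 0.4·0.1000) ≈ 0.9252
After 'fail': P(defective) = 0.55·0.9252 / (0.55·0.9252 + 0.4·0.0748) ≈ 0.9445
After 'pass': P(defective) = 0.45·0.9445 / (0.45·0.9445 + 0.6·0.0555) ≈ 0.9273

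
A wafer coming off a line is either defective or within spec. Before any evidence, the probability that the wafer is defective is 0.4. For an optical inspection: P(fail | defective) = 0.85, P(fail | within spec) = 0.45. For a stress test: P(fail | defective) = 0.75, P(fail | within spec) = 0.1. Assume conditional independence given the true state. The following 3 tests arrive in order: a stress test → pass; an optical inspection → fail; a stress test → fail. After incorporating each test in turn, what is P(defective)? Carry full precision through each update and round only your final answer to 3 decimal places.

0.724

Each posterior becomes the prior for the next update.
After a stress test='pass': P(defective) = 0.25·0.4000 / (0.25·0.4000 + 0.9·0.6000) ≈ 0.1562
After an optical inspection='fail': P(defective) = 0.85·0.1562 / (0.85·0.1562 + 0.45·0.8438) ≈ 0.2591
After a stress test='fail': P(defective) = 0.75·0.2591 / (0.75·0.2591 + 0.1·0.7409) ≈ 0.7240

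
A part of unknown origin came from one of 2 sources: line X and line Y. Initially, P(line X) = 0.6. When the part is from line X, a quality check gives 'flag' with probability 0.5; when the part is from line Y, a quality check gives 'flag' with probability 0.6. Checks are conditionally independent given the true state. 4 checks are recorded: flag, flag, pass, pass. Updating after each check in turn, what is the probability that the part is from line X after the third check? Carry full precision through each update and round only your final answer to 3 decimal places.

0.566

After 'flag': P(line X) = 0.5·0.6000 / (0.5·0.6000 + 0.6·0.4000) ≈ 0.5556
After 'flag': P(line X) = 0.5·0.5556 / (0.5·0.5556 + 0.6·0.4444) ≈ 0.5102
After 'pass': P(line X) = 0.5·0.5102 / (0.5·0.5102 + 0.4·0.4898) ≈ 0.5656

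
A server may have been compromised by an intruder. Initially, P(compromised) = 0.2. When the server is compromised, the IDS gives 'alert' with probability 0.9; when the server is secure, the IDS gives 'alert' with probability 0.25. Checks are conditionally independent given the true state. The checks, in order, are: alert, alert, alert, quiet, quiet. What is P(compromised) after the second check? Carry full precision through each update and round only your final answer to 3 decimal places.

Apply Bayes' rule sequentially, carrying P(compromised) forward.
After 'alert': P(compromised) = 0.9·0.2000 / (0.9·0.2000 + 0.25·0.8000) ≈ 0.4737
After 'alert': P(compromised) = 0.9·0.4737 / (0.9·0.4737 + 0.25·0.5263) ≈ 0.7642

0.764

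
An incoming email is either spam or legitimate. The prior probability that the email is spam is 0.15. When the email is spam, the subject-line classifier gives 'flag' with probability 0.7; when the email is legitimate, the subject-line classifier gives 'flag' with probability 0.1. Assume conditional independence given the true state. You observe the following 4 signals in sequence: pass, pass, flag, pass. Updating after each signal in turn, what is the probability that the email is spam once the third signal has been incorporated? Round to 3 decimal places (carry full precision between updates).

After 'pass': P(spam) = 0.3·0.1500 / (0.3·0.1500 + 0.9·0.8500) ≈ 0.0556
After 'pass': P(spam) = 0.3·0.0556 / (0.3·0.0556 + 0.9·0.9444) ≈ 0.0192
After 'flag': P(spam) = 0.7·0.0192 / (0.7·0.0192 + 0.1·0.9808) ≈ 0.1207

0.121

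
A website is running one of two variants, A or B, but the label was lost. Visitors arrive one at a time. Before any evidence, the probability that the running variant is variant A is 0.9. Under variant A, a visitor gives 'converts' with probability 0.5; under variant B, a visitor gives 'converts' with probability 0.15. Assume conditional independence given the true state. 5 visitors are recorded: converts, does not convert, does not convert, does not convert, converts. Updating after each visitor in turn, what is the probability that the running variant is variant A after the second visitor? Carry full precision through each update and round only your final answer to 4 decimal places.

0.9464

After 'converts': P(A) = 0.5·0.9000 / (0.5·0.9000 + 0.15·0.1000) ≈ 0.9677
After 'does not convert': P(A) = 0.5·0.9677 / (0.5·0.9677 + 0.85·0.0323) ≈ 0.9464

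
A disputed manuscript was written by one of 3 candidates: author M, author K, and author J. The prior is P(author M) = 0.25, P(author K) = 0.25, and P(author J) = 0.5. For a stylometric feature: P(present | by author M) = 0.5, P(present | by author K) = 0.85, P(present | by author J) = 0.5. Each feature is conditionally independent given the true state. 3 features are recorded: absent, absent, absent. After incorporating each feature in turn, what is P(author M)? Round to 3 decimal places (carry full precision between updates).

0.330

After 'absent': normaliser = 0.5·0.2500 + 0.15·0.2500 + 0.5·0.5000; P(author M) ≈ 0.3030, P(author K) ≈ 0.0909, P(author J) ≈ 0.6061
After 'absent': normaliser = 0.5·0.3030 + 0.15·0.0909 + 0.5·0.6061; P(author M) ≈ 0.3236, P(author K) ≈ 0.0291, P(author J) ≈ 0.6472
After 'absent': normaliser = 0.5·0.3236 + 0.15·0.0291 + 0.5·0.6472; P(author M) ≈ 0.3304, P(author K) ≈ 0.0089, P(author J) ≈ 0.6607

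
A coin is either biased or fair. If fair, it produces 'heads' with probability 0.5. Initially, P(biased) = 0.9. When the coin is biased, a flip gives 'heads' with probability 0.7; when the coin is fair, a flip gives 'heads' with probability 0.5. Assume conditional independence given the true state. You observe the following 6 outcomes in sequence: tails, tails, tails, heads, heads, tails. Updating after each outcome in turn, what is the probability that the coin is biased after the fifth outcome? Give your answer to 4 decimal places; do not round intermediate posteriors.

0.7921

Apply Bayes' rule sequentially, carrying P(biased) forward.
After 'tails': P(biased) = 0.3·0.9000 / (0.3·0.9000 + 0.5·0.1000) ≈ 0.8438
After 'tails': P(biased) = 0.3·0.8438 / (0.3·0.8438 + 0.5·0.1562) ≈ 0.7642
After 'tails': P(biased) = 0.3·0.7642 / (0.3·0.7642 + 0.5·0.2358) ≈ 0.6603
After 'heads': P(biased) = 0.7·0.6603 / (0.7·0.6603 + 0.5·0.3397) ≈ 0.7313
After 'heads': P(biased) = 0.7·0.7313 / (0.7·0.7313 + 0.5·0.2687) ≈ 0.7921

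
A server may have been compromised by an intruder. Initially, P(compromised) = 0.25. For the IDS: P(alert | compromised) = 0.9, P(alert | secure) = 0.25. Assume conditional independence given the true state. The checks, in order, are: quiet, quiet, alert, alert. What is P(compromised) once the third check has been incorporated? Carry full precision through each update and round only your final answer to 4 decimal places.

After 'quiet': P(compromised) = 0.1·0.2500 / (0.1·0.2500 + 0.75·0.7500) ≈ 0.0426
After 'quiet': P(compromised) = 0.1·0.0426 / (0.1·0.0426 + 0.75·0.9574) ≈ 0.0059
After 'alert': P(compromised) = 0.9·0.0059 / (0.9·0.0059 + 0.25·0.9941) ≈ 0.0209

0.0209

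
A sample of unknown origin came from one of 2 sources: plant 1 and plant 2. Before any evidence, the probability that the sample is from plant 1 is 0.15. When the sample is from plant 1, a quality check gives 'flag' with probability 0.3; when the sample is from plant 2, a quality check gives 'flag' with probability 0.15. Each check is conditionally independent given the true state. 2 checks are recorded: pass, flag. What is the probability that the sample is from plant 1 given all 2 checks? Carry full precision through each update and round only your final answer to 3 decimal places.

0.225

After 'pass': P(plant 1) = 0.7·0.1500 / (0.7·0.1500 + 0.85·0.8500) ≈ 0.1269
After 'flag': P(plant 1) = 0.3·0.1269 / (0.3·0.1269 + 0.15·0.8731) ≈ 0.2252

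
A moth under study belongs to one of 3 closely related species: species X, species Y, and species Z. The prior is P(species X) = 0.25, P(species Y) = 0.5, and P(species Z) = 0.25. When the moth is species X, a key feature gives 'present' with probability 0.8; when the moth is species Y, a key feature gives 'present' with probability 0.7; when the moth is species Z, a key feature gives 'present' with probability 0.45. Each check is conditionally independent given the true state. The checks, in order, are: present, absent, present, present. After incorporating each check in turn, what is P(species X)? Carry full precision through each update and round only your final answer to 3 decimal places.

After 'present': normaliser = 0.8·0.2500 + 0.7·0.5000 + 0.45·0.2500; P(species X) ≈ 0.3019, P(species Y) ≈ 0.5283, P(species Z) ≈ 0.1698
After 'absent': normaliser = 0.2·0.3019 + 0.3·0.5283 + 0.55·0.1698; P(species X) ≈ 0.1934, P(species Y) ≈ 0.5076, P(species Z) ≈ 0.2991
After 'present': normaliser = 0.8·0.1934 + 0.7·0.5076 + 0.45·0.2991; P(species X) ≈ 0.2400, P(species Y) ≈ 0.5512, P(species Z) ≈ 0.2088
After 'present': normaliser = 0.8·0.2400 + 0.7·0.5512 + 0.45·0.2088; P(species X) ≈ 0.2858, P(species Y) ≈ 0.5743, P(species Z) ≈ 0.1399

0.286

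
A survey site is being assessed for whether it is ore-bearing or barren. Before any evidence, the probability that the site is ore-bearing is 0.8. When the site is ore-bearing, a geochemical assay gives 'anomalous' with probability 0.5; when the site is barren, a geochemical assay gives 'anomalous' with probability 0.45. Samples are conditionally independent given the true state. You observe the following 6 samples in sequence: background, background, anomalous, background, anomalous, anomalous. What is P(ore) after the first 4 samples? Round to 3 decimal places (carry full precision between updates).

After 'background': P(ore) = 0.5·0.8000 / (0.5·0.8000 + 0.55·0.2000) ≈ 0.7843
After 'background': P(ore) = 0.5·0.7843 / (0.5·0.7843 + 0.55·0.2157) ≈ 0.7678
After 'anomalous': P(ore) = 0.5·0.7678 / (0.5·0.7678 + 0.45·0.2322) ≈ 0.7860
After 'background': P(ore) = 0.5·0.7860 / (0.5·0.7860 + 0.55·0.2140) ≈ 0.7695

0.770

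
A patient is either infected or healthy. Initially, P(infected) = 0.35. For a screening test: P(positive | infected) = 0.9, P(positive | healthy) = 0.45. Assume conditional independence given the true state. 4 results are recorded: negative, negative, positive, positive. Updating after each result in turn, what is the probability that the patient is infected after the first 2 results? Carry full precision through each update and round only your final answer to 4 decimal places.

0.0175

After 'negative': P(infected) = 0.1·0.3500 / (0.1·0.3500 + 0.55·0.6500) ≈ 0.0892
After 'negative': P(infected) = 0.1·0.0892 / (0.1·0.0892 + 0.55·0.9108) ≈ 0.0175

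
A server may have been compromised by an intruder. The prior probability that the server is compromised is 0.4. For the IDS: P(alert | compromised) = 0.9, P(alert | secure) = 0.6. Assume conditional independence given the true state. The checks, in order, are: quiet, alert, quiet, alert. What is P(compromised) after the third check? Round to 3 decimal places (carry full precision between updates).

After 'quiet': P(compromised) = 0.1·0.4000 / (0.1·0.4000 + 0.4·0.6000) ≈ 0.1429
After 'alert': P(compromised) = 0.9·0.1429 / (0.9·0.1429 + 0.6·0.8571) ≈ 0.2000
After 'quiet': P(compromised) = 0.1·0.2000 / (0.1·0.2000 + 0.4·0.8000) ≈ 0.0588

0.059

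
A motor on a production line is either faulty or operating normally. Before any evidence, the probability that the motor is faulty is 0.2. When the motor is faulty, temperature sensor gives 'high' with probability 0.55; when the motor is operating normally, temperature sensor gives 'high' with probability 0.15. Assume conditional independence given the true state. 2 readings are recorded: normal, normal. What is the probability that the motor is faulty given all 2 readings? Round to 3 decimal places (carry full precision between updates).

0.065

After 'normal': P(faulty) = 0.45·0.2000 / (0.45·0.2000 + 0.85·0.8000) ≈ 0.1169
After 'normal': P(faulty) = 0.45·0.1169 / (0.45·0.1169 + 0.85·0.8831) ≈ 0.0655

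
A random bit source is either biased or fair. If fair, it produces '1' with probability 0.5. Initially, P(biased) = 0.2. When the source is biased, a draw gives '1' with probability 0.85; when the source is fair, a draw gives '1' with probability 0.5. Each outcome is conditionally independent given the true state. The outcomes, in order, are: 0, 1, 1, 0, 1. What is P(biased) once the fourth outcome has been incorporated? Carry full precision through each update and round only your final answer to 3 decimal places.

0.061

After '0': P(biased) = 0.15·0.2000 / (0.15·0.2000 + 0.5·0.8000) ≈ 0.0698
After '1': P(biased) = 0.85·0.0698 / (0.85·0.0698 + 0.5·0.9302) ≈ 0.1131
After '1': P(biased) = 0.85·0.1131 / (0.85·0.1131 + 0.5·0.8869) ≈ 0.1781
After '0': P(biased) = 0.15·0.1781 / (0.15·0.1781 + 0.5·0.8219) ≈ 0.0611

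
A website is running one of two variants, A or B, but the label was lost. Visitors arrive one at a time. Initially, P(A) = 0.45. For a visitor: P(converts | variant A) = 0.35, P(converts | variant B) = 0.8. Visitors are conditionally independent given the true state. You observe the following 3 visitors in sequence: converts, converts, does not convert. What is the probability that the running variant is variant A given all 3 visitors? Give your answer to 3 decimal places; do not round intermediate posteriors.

0.337

Apply Bayes' rule sequentially, carrying P(A) forward.
After 'converts': P(A) = 0.35·0.4500 / (0.35·0.4500 + 0.8·0.5500) ≈ 0.2636
After 'converts': P(A) = 0.35·0.2636 / (0.35·0.2636 + 0.8·0.7364) ≈ 0.1354
After 'does not convert': P(A) = 0.65·0.1354 / (0.65·0.1354 + 0.2·0.8646) ≈ 0.3373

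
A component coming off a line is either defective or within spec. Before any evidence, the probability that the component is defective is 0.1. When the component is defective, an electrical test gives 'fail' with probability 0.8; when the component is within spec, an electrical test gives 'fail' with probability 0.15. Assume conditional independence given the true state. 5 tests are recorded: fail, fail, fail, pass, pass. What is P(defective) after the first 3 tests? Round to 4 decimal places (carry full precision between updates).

After 'fail': P(defective) = 0.8·0.1000 / (0.8·0.1000 + 0.15·0.9000) ≈ 0.3721
After 'fail': P(defective) = 0.8·0.3721 / (0.8·0.3721 + 0.15·0.6279) ≈ 0.7596
After 'fail': P(defective) = 0.8·0.7596 / (0.8·0.7596 + 0.15·0.2404) ≈ 0.9440

0.9440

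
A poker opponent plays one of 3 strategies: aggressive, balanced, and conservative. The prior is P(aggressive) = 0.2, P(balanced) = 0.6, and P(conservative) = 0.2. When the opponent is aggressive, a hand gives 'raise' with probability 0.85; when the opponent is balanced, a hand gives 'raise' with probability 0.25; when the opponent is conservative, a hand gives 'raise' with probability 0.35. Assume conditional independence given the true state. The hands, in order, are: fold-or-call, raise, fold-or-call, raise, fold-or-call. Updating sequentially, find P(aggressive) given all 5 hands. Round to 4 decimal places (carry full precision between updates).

After 'fold-or-call': normaliser = 0.15·0.2000 + 0.75·0.6000 + 0.65·0.2000; P(aggressive) ≈ 0.0492, P(balanced) ≈ 0.7377, P(conservative) ≈ 0.2131
After 'raise': normaliser = 0.85·0.0492 + 0.25·0.7377 + 0.35·0.2131; P(aggressive) ≈ 0.1390, P(balanced) ≈ 0.6131, P(conservative) ≈ 0.2480
After 'fold-or-call': normaliser = 0.15·0.1390 + 0.75·0.6131 + 0.65·0.2480; P(aggressive) ≈ 0.0325, P(balanced) ≈ 0.7164, P(conservative) ≈ 0.2511
After 'raise': normaliser = 0.85·0.0325 + 0.25·0.7164 + 0.35·0.2511; P(aggressive) ≈ 0.0937, P(balanced) ≈ 0.6080, P(conservative) ≈ 0.2983
After 'fold-or-call': normaliser = 0.15·0.0937 + 0.75·0.6080 + 0.65·0.2983; P(aggressive) ≈ 0.0212, P(balanced) ≈ 0.6868, P(conservative) ≈ 0.2921

0.0212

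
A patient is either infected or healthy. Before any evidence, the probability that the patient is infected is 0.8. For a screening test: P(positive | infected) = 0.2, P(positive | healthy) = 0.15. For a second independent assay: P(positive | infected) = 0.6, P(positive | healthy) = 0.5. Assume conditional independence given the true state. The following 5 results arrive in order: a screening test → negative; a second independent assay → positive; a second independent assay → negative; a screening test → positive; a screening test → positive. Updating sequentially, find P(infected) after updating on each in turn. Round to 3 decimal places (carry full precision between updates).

After a screening test='negative': P(infected) = 0.8·0.8000 / (0.8·0.8000 + 0.85·0.2000) ≈ 0.7901
After a second independent assay='positive': P(infected) = 0.6·0.7901 / (0.6·0.7901 + 0.5·0.2099) ≈ 0.8188
After a second independent assay='negative': P(infected) = 0.4·0.8188 / (0.4·0.8188 + 0.5·0.1812) ≈ 0.7833
After a screening test='positive': P(infected) = 0.2·0.7833 / (0.2·0.7833 + 0.15·0.2167) ≈ 0.8281
After a screening test='positive': P(infected) = 0.2·0.8281 / (0.2·0.8281 + 0.15·0.1719) ≈ 0.8653

0.865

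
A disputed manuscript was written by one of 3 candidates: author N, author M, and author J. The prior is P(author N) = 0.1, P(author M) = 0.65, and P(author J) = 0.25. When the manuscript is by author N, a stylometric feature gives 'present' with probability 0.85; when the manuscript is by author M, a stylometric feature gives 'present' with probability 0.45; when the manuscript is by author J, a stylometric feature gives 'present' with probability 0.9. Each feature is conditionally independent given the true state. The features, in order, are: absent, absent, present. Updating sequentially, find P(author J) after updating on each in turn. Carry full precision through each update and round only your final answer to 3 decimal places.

Each posterior becomes the prior for the next update.
After 'absent': normaliser = 0.15·0.1000 + 0.55·0.6500 + 0.1·0.2500; P(author N) ≈ 0.0377, P(author M) ≈ 0.8994, P(author J) ≈ 0.0629
After 'absent': normaliser = 0.15·0.0377 + 0.55·0.8994 + 0.1·0.0629; P(author N) ≈ 0.0112, P(author M) ≈ 0.9764, P(author J) ≈ 0.0124
After 'present': normaliser = 0.85·0.0112 + 0.45·0.9764 + 0.9·0.0124; P(author N) ≈ 0.0206, P(author M) ≈ 0.9551, P(author J) ≈ 0.0243

0.024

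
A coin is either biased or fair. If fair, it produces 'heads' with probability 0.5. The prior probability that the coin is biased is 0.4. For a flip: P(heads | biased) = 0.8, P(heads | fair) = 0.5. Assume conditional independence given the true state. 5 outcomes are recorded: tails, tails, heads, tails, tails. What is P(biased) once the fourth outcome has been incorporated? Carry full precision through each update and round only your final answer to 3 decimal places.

0.064

After 'tails': P(biased) = 0.2·0.4000 / (0.2·0.4000 + 0.5·0.6000) ≈ 0.2105
After 'tails': P(biased) = 0.2·0.2105 / (0.2·0.2105 + 0.5·0.7895) ≈ 0.0964
After 'heads': P(biased) = 0.8·0.0964 / (0.8·0.0964 + 0.5·0.9036) ≈ 0.1458
After 'tails': P(biased) = 0.2·0.1458 / (0.2·0.1458 + 0.5·0.8542) ≈ 0.0639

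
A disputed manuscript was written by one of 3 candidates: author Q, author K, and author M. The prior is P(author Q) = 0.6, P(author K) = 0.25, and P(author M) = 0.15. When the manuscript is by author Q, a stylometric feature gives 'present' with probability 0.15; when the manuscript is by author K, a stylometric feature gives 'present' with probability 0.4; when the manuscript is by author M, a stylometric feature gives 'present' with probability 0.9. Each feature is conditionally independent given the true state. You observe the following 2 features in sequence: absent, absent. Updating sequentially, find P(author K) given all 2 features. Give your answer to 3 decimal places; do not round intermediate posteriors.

After 'absent': normaliser = 0.85·0.6000 + 0.6·0.2500 + 0.1·0.1500; P(author Q) ≈ 0.7556, P(author K) ≈ 0.2222, P(author M) ≈ 0.0222
After 'absent': normaliser = 0.85·0.7556 + 0.6·0.2222 + 0.1·0.0222; P(author Q) ≈ 0.8257, P(author K) ≈ 0.1714, P(author M) ≈ 0.0029

0.171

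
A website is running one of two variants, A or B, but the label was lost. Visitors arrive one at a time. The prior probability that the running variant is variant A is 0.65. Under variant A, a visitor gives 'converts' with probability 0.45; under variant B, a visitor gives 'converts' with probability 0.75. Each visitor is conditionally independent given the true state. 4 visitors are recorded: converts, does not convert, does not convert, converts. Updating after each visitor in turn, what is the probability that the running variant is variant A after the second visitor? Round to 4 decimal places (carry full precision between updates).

0.7103

Apply Bayes' rule sequentially, carrying P(A) forward.
After 'converts': P(A) = 0.45·0.6500 / (0.45·0.6500 + 0.75·0.3500) ≈ 0.5270
After 'does not convert': P(A) = 0.55·0.5270 / (0.55·0.5270 + 0.25·0.4730) ≈ 0.7103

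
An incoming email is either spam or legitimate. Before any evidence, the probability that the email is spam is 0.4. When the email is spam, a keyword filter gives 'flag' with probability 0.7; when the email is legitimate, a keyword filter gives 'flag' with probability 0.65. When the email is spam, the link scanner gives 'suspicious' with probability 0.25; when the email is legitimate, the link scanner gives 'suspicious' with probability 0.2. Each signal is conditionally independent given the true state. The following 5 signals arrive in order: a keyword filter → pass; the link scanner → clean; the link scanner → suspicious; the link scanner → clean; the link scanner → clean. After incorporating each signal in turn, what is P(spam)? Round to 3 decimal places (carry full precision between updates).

0.370

Apply Bayes' rule sequentially, carrying P(spam) forward.
After a keyword filter='pass': P(spam) = 0.3·0.4000 / (0.3·0.4000 + 0.35·0.6000) ≈ 0.3636
After the link scanner='clean': P(spam) = 0.75·0.3636 / (0.75·0.3636 + 0.8·0.6364) ≈ 0.3488
After the link scanner='suspicious': P(spam) = 0.25·0.3488 / (0.25·0.3488 + 0.2·0.6512) ≈ 0.4011
After the link scanner='clean': P(spam) = 0.75·0.4011 / (0.75·0.4011 + 0.8·0.5989) ≈ 0.3857
After the link scanner='clean': P(spam) = 0.75·0.3857 / (0.75·0.3857 + 0.8·0.6143) ≈ 0.3705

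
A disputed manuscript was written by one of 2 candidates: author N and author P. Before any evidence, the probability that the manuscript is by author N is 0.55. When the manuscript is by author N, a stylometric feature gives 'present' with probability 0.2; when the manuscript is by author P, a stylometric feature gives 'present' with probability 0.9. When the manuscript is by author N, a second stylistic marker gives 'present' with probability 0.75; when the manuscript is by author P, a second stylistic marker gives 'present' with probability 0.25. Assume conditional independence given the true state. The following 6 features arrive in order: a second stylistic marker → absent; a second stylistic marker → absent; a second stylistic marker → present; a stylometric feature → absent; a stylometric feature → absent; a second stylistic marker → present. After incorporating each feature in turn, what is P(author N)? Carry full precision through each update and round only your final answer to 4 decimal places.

0.9874

After a second stylistic marker='absent': P(author N) = 0.25·0.5500 / (0.25·0.5500 + 0.75·0.4500) ≈ 0.2895
After a second stylistic marker='absent': P(author N) = 0.25·0.2895 / (0.25·0.2895 + 0.75·0.7105) ≈ 0.1196
After a second stylistic marker='present': P(author N) = 0.75·0.1196 / (0.75·0.1196 + 0.25·0.8804) ≈ 0.2895
After a stylometric feature='absent': P(author N) = 0.8·0.2895 / (0.8·0.2895 + 0.1·0.7105) ≈ 0.7652
After a stylometric feature='absent': P(author N) = 0.8·0.7652 / (0.8·0.7652 + 0.1·0.2348) ≈ 0.9631
After a second stylistic marker='present': P(author N) = 0.75·0.9631 / (0.75·0.9631 + 0.25·0.0369) ≈ 0.9874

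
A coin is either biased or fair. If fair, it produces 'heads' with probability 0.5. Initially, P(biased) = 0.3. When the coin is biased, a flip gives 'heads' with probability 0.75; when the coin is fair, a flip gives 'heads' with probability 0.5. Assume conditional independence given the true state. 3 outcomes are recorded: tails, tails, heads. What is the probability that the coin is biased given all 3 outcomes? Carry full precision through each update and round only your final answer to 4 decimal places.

0.1385

After 'tails': P(biased) = 0.25·0.3000 / (0.25·0.3000 + 0.5·0.7000) ≈ 0.1765
After 'tails': P(biased) = 0.25·0.1765 / (0.25·0.1765 + 0.5·0.8235) ≈ 0.0968
After 'heads': P(biased) = 0.75·0.0968 / (0.75·0.0968 + 0.5·0.9032) ≈ 0.1385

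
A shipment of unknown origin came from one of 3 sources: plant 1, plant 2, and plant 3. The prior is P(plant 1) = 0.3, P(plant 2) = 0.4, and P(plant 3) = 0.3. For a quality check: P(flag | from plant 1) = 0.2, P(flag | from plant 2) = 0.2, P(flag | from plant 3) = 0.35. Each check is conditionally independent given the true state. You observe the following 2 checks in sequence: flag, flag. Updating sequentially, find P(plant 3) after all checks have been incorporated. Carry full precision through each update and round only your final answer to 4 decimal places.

After 'flag': normaliser = 0.2·0.3000 + 0.2·0.4000 + 0.35·0.3000; P(plant 1) ≈ 0.2449, P(plant 2) ≈ 0.3265, P(plant 3) ≈ 0.4286
After 'flag': normaliser = 0.2·0.2449 + 0.2·0.3265 + 0.35·0.4286; P(plant 1) ≈ 0.1853, P(plant 2) ≈ 0.2471, P(plant 3) ≈ 0.5676

0.5676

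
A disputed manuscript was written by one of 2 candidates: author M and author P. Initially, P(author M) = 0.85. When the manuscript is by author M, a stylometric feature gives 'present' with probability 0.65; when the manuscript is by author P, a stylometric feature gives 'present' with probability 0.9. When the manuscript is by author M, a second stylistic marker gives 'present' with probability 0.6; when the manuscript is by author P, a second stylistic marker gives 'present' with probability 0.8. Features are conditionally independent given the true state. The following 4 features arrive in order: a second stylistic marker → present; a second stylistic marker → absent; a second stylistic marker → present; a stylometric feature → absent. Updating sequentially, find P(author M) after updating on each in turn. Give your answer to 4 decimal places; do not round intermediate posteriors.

After a second stylistic marker='present': P(author M) = 0.6·0.8500 / (0.6·0.8500 + 0.8·0.1500) ≈ 0.8095
After a second stylistic marker='absent': P(author M) = 0.4·0.8095 / (0.4·0.8095 + 0.2·0.1905) ≈ 0.8947
After a second stylistic marker='present': P(author M) = 0.6·0.8947 / (0.6·0.8947 + 0.8·0.1053) ≈ 0.8644
After a stylometric feature='absent': P(author M) = 0.35·0.8644 / (0.35·0.8644 + 0.1·0.1356) ≈ 0.9571

0.9571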